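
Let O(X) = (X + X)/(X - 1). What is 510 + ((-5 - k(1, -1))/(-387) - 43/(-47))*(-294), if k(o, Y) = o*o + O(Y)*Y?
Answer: 1438282/6063 ≈ 237.22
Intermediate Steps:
O(X) = 2*X/(-1 + X) (O(X) = (2*X)/(-1 + X) = 2*X/(-1 + X))
k(o, Y) = o² + 2*Y²/(-1 + Y) (k(o, Y) = o*o + (2*Y/(-1 + Y))*Y = o² + 2*Y²/(-1 + Y))
510 + ((-5 - k(1, -1))/(-387) - 43/(-47))*(-294) = 510 + ((-5 - (2*(-1)² + 1²*(-1 - 1))/(-1 - 1))/(-387) - 43/(-47))*(-294) = 510 + ((-5 - (2*1 + 1*(-2))/(-2))*(-1/387) - 43*(-1/47))*(-294) = 510 + ((-5 - (-1)*(2 - 2)/2)*(-1/387) + 43/47)*(-294) = 510 + ((-5 - (-1)*0/2)*(-1/387) + 43/47)*(-294) = 510 + ((-5 - 1*0)*(-1/387) + 43/47)*(-294) = 510 + ((-5 + 0)*(-1/387) + 43/47)*(-294) = 510 + (-5*(-1/387) + 43/47)*(-294) = 510 + (5/387 + 43/47)*(-294) = 510 + (16876/18189)*(-294) = 510 - 1653848/6063 = 1438282/6063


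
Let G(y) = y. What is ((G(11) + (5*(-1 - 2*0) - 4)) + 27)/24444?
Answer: 29/24444 ≈ 0.0011864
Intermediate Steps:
((G(11) + (5*(-1 - 2*0) - 4)) + 27)/24444 = ((11 + (5*(-1 - 2*0) - 4)) + 27)/24444 = ((11 + (5*(-1 + 0) - 4)) + 27)/24444 = ((11 + (5*(-1) - 4)) + 27)/24444 = ((11 + (-5 - 4)) + 27)/24444 = ((11 - 9) + 27)/24444 = (2 + 27)/24444 = (1/24444)*29 = 29/24444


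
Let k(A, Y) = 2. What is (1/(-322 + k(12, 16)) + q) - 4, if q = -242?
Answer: -78721/320 ≈ -246.00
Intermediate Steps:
(1/(-322 + k(12, 16)) + q) - 4 = (1/(-322 + 2) - 242) - 4 = (1/(-320) - 242) - 4 = (-1/320 - 242) - 4 = -77441/320 - 4 = -78721/320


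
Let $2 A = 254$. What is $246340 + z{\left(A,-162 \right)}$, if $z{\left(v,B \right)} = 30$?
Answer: $246370$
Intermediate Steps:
$A = 127$ ($A = \frac{1}{2} \cdot 254 = 127$)
$246340 + z{\left(A,-162 \right)} = 246340 + 30 = 246370$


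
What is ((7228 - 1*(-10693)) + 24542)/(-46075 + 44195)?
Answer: -42463/1880 ≈ -22.587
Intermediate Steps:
((7228 - 1*(-10693)) + 24542)/(-46075 + 44195) = ((7228 + 10693) + 24542)/(-1880) = (17921 + 24542)*(-1/1880) = 42463*(-1/1880) = -42463/1880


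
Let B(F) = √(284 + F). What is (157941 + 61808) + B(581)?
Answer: 219749 + √865 ≈ 2.1978e+5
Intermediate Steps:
(157941 + 61808) + B(581) = (157941 + 61808) + √(284 + 581) = 219749 + √865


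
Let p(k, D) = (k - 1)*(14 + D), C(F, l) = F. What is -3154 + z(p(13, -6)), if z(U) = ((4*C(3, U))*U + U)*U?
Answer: 116654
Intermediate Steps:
p(k, D) = (-1 + k)*(14 + D)
z(U) = 13*U² (z(U) = ((4*3)*U + U)*U = (12*U + U)*U = (13*U)*U = 13*U²)
-3154 + z(p(13, -6)) = -3154 + 13*(-14 - 1*(-6) + 14*13 - 6*13)² = -3154 + 13*(-14 + 6 + 182 - 78)² = -3154 + 13*96² = -3154 + 13*9216 = -3154 + 119808 = 116654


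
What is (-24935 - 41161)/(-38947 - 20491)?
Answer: 33048/29719 ≈ 1.1120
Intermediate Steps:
(-24935 - 41161)/(-38947 - 20491) = -66096/(-59438) = -66096*(-1/59438) = 33048/29719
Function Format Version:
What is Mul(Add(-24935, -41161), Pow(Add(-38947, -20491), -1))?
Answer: Rational(33048, 29719) ≈ 1.1120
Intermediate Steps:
Mul(Add(-24935, -41161), Pow(Add(-38947, -20491), -1)) = Mul(-66096, Pow(-59438, -1)) = Mul(-66096, Rational(-1, 59438)) = Rational(33048, 29719)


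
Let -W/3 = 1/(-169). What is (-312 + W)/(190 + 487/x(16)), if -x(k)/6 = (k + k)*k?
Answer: -161971200/98559617 ≈ -1.6434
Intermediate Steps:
x(k) = -12*k² (x(k) = -6*(k + k)*k = -6*2*k*k = -12*k²)
W = 3/169 (W = -3/(-169) = -3*(-1/169) = 3/169 ≈ 0.017751)
(-312 + W)/(190 + 487/x(16)) = (-312 + 3/169)/(190 + 487/((-12*16²))) = -52725/(169*(190 + 487/((-12*256)))) = -52725/(169*(190 + 487/(-3072))) = -52725/(169*(190 + 487*(-1/3072))) = -52725/(169*(190 - 487/3072)) = -52725/(169*583193/3072) = -52725/169*3072/583193 = -161971200/98559617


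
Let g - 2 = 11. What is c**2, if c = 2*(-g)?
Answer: 676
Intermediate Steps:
g = 13 (g = 2 + 11 = 13)
c = -26 (c = 2*(-1*13) = 2*(-13) = -26)
c**2 = (-26)**2 = 676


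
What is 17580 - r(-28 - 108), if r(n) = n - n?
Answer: 17580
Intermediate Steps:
r(n) = 0
17580 - r(-28 - 108) = 17580 - 1*0 = 17580 + 0 = 17580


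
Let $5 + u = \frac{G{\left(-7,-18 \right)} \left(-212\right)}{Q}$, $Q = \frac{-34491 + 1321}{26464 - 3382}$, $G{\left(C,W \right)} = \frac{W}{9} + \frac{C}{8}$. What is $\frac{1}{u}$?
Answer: $- \frac{33170}{14234329} \approx -0.0023303$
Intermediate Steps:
$G{\left(C,W \right)} = \frac{C}{8} + \frac{W}{9}$ ($G{\left(C,W \right)} = W \frac{1}{9} + C \frac{1}{8} = \frac{W}{9} + \frac{C}{8} = \frac{C}{8} + \frac{W}{9}$)
$Q = - \frac{16585}{11541}$ ($Q = - \frac{33170}{23082} = \left(-33170\right) \frac{1}{23082} = - \frac{16585}{11541} \approx -1.437$)
$u = - \frac{14234329}{33170}$ ($u = -5 + \frac{\left(\frac{1}{8} \left(-7\right) + \frac{1}{9} \left(-18\right)\right) \left(-212\right)}{- \frac{16585}{11541}} = -5 + \left(- \frac{7}{8} - 2\right) \left(-212\right) \left(- \frac{11541}{16585}\right) = -5 + \left(- \frac{23}{8}\right) \left(-212\right) \left(- \frac{11541}{16585}\right) = -5 + \frac{1219}{2} \left(- \frac{11541}{16585}\right) = -5 - \frac{14068479}{33170} = - \frac{14234329}{33170} \approx -429.13$)
$\frac{1}{u} = \frac{1}{- \frac{14234329}{33170}} = - \frac{33170}{14234329}$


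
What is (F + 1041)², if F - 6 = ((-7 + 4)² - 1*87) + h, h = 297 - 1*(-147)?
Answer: 1996569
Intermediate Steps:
h = 444 (h = 297 + 147 = 444)
F = 372 (F = 6 + (((-7 + 4)² - 1*87) + 444) = 6 + (((-3)² - 87) + 444) = 6 + ((9 - 87) + 444) = 6 + (-78 + 444) = 6 + 366 = 372)
(F + 1041)² = (372 + 1041)² = 1413² = 1996569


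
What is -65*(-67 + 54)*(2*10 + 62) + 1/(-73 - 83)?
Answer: 10809239/156 ≈ 69290.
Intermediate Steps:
-65*(-67 + 54)*(2*10 + 62) + 1/(-73 - 83) = -(-845)*(20 + 62) + 1/(-156) = -(-845)*82 - 1/156 = -65*(-1066) - 1/156 = 69290 - 1/156 = 10809239/156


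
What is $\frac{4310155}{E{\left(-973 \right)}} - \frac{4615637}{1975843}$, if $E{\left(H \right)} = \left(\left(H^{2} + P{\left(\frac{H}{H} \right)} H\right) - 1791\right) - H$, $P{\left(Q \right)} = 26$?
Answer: $\frac{4266974160184}{1818986751759} \approx 2.3458$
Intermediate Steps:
$E{\left(H \right)} = -1791 + H^{2} + 25 H$ ($E{\left(H \right)} = \left(\left(H^{2} + 26 H\right) - 1791\right) - H = \left(-1791 + H^{2} + 26 H\right) - H = -1791 + H^{2} + 25 H$)
$\frac{4310155}{E{\left(-973 \right)}} - \frac{4615637}{1975843} = \frac{4310155}{-1791 + \left(-973\right)^{2} + 25 \left(-973\right)} - \frac{4615637}{1975843} = \frac{4310155}{-1791 + 946729 - 24325} - \frac{4615637}{1975843} = \frac{4310155}{920613} - \frac{4615637}{1975843} = \frac{4266974160184}{1818986751759}$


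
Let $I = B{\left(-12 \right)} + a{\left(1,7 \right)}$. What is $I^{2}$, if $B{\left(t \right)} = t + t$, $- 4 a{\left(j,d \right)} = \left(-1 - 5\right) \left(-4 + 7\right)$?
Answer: $\frac{1521}{4} \approx 380.25$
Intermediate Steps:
$a{\left(j,d \right)} = \frac{9}{2}$ ($a{\left(j,d \right)} = - \frac{\left(-1 - 5\right) \left(-4 + 7\right)}{4} = - \frac{\left(-6\right) 3}{4} = \left(- \frac{1}{4}\right) \left(-18\right) = \frac{9}{2}$)
$B{\left(t \right)} = 2 t$
$I = - \frac{39}{2}$ ($I = 2 \left(-12\right) + \frac{9}{2} = -24 + \frac{9}{2} = - \frac{39}{2} \approx -19.5$)
$I^{2} = \left(- \frac{39}{2}\right)^{2} = \frac{1521}{4}$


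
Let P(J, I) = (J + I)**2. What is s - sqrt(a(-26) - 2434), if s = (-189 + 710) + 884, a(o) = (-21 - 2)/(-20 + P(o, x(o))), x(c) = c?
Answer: 1405 - I*sqrt(4383561809)/1342 ≈ 1405.0 - 49.336*I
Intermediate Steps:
P(J, I) = (I + J)**2
a(o) = -23/(-20 + 4*o**2) (a(o) = (-21 - 2)/(-20 + (o + o)**2) = -23/(-20 + (2*o)**2) = -23/(-20 + 4*o**2))
s = 1405 (s = 521 + 884 = 1405)
s - sqrt(a(-26) - 2434) = 1405 - sqrt(-23/(-20 + 4*(-26)**2) - 2434) = 1405 - sqrt(-23/(-20 + 4*676) - 2434) = 1405 - sqrt(-23/(-20 + 2704) - 2434) = 1405 - sqrt(-23/2684 - 2434) = 1405 - sqrt(-6532879/2684) = 1405 - I*sqrt(4383561809)/1342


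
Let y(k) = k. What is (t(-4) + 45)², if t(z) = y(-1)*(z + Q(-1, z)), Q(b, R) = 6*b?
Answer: 3025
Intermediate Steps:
t(z) = 6 - z (t(z) = -(z + 6*(-1)) = -(z - 6) = -(-6 + z) = 6 - z)
(t(-4) + 45)² = ((6 - 1*(-4)) + 45)² = ((6 + 4) + 45)² = (10 + 45)² = 55² = 3025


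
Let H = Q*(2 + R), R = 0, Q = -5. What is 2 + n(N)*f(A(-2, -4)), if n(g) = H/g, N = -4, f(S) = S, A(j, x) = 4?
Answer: 12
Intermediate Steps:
H = -10 (H = -5*(2 + 0) = -5*2 = -10)
n(g) = -10/g
2 + n(N)*f(A(-2, -4)) = 2 - 10/(-4)*4 = 2 - 10*(-¼)*4 = 2 + (5/2)*4 = 2 + 10 = 12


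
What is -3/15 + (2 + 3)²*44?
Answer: 5499/5 ≈ 1099.8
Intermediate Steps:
-3/15 + (2 + 3)²*44 = -3*1/15 + 5²*44 = -⅕ + 25*44 = -⅕ + 1100 = 5499/5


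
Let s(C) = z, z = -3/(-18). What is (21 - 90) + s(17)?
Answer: -413/6 ≈ -68.833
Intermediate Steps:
z = 1/6 (z = -3*(-1/18) = 1/6 ≈ 0.16667)
s(C) = 1/6
(21 - 90) + s(17) = (21 - 90) + 1/6 = -69 + 1/6 = -413/6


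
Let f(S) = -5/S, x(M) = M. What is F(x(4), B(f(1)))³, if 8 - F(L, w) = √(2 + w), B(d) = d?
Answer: (8 - I*√3)³ ≈ 440.0 - 327.36*I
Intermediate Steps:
F(L, w) = 8 - √(2 + w)
F(x(4), B(f(1)))³ = (8 - √(2 - 5/1))³ = (8 - √(2 - 5*1))³ = (8 - √(2 - 5))³ = (8 - √(-3))³ = (8 - I*√3)³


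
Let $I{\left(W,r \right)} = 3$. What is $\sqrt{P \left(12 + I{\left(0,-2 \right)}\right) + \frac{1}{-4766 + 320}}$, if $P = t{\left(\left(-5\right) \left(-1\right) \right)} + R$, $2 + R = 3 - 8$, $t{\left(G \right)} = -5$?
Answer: $\frac{i \sqrt{395338814}}{1482} \approx 13.416 i$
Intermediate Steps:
$R = -7$ ($R = -2 + \left(3 - 8\right) = -2 - 5 = -7$)
$P = -12$ ($P = -5 - 7 = -12$)
$\sqrt{P \left(12 + I{\left(0,-2 \right)}\right) + \frac{1}{-4766 + 320}} = \sqrt{- 12 \left(12 + 3\right) + \frac{1}{-4766 + 320}} = \sqrt{\left(-12\right) 15 + \frac{1}{-4446}} = \sqrt{-180 - \frac{1}{4446}} = \sqrt{- \frac{800281}{4446}} = \frac{i \sqrt{395338814}}{1482}$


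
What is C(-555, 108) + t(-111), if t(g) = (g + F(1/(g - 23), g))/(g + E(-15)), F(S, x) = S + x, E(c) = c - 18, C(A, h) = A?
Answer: -10679531/19296 ≈ -553.46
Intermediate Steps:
E(c) = -18 + c
t(g) = (1/(-23 + g) + 2*g)/(-33 + g) (t(g) = (g + (1/(g - 23) + g))/(g + (-18 - 15)) = (g + (1/(-23 + g) + g))/(g - 33) = (g + (g + 1/(-23 + g)))/(-33 + g) = (1/(-23 + g) + 2*g)/(-33 + g))
C(-555, 108) + t(-111) = -555 + (1 + 2*(-111)*(-23 - 111))/((-33 - 111)*(-23 - 111)) = -555 + (1 + 2*(-111)*(-134))/(-144*(-134)) = -555 - 1/144*(-1/134)*(1 + 29748) = -555 - 1/144*(-1/134)*29749 = -555 + 29749/19296 = -10679531/19296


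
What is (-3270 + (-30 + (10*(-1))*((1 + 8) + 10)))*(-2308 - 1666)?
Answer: 13869260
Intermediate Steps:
(-3270 + (-30 + (10*(-1))*((1 + 8) + 10)))*(-2308 - 1666) = (-3270 + (-30 - 10*(9 + 10)))*(-3974) = (-3270 + (-30 - 10*19))*(-3974) = (-3270 + (-30 - 190))*(-3974) = (-3270 - 220)*(-3974) = -3490*(-3974) = 13869260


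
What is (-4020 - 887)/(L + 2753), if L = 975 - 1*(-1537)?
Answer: -4907/5265 ≈ -0.93200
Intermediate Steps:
L = 2512 (L = 975 + 1537 = 2512)
(-4020 - 887)/(L + 2753) = (-4020 - 887)/(2512 + 2753) = -4907/5265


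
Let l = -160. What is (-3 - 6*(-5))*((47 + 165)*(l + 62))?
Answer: -560952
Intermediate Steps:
(-3 - 6*(-5))*((47 + 165)*(l + 62)) = (-3 - 6*(-5))*((47 + 165)*(-160 + 62)) = (-3 + 30)*(212*(-98)) = 27*(-20776) = -560952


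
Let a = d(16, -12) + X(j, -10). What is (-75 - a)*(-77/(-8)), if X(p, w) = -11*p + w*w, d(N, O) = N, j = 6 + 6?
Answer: -4543/8 ≈ -567.88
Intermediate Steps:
j = 12
X(p, w) = w² - 11*p (X(p, w) = -11*p + w² = w² - 11*p)
a = -16 (a = 16 + ((-10)² - 11*12) = 16 + (100 - 132) = 16 - 32 = -16)
(-75 - a)*(-77/(-8)) = (-75 - 1*(-16))*(-77/(-8)) = (-75 + 16)*(-77*(-⅛)) = -59*77/8 = -4543/8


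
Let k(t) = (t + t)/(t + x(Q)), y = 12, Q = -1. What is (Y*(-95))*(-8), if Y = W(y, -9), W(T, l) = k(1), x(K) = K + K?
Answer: -1520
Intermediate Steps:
x(K) = 2*K
k(t) = 2*t/(-2 + t) (k(t) = (t + t)/(t + 2*(-1)) = (2*t)/(t - 2) = (2*t)/(-2 + t) = 2*t/(-2 + t))
W(T, l) = -2 (W(T, l) = 2*1/(-2 + 1) = 2*1/(-1) = 2*1*(-1) = -2)
Y = -2
(Y*(-95))*(-8) = -2*(-95)*(-8) = 190*(-8) = -1520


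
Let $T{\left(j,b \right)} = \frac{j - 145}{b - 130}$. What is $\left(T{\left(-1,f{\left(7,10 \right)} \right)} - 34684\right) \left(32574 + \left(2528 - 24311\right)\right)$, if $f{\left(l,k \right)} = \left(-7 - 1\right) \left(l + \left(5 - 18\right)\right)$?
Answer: $- \frac{15344489061}{41} \approx -3.7426 \cdot 10^{8}$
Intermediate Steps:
$f{\left(l,k \right)} = 104 - 8 l$ ($f{\left(l,k \right)} = - 8 \left(l + \left(5 - 18\right)\right) = - 8 \left(l - 13\right) = - 8 \left(-13 + l\right) = 104 - 8 l$)
$T{\left(j,b \right)} = \frac{-145 + j}{-130 + b}$
$\left(T{\left(-1,f{\left(7,10 \right)} \right)} - 34684\right) \left(32574 + \left(2528 - 24311\right)\right) = \left(\frac{-145 - 1}{-130 + \left(104 - 56\right)} - 34684\right) \left(32574 + \left(2528 - 24311\right)\right) = \left(\frac{1}{-130 + \left(104 - 56\right)} \left(-146\right) - 34684\right) \left(32574 - 21783\right) = \left(\frac{1}{-130 + 48} \left(-146\right) - 34684\right) 10791 = \left(\frac{1}{-82} \left(-146\right) - 34684\right) 10791 = \left(\left(- \frac{1}{82}\right) \left(-146\right) - 34684\right) 10791 = \left(\frac{73}{41} - 34684\right) 10791 = \left(- \frac{1421971}{41}\right) 10791 = - \frac{15344489061}{41}$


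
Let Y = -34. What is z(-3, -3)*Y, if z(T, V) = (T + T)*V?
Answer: -612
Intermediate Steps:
z(T, V) = 2*T*V (z(T, V) = (2*T)*V = 2*T*V)
z(-3, -3)*Y = (2*(-3)*(-3))*(-34) = 18*(-34) = -612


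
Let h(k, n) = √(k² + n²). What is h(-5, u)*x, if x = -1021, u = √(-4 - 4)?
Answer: -1021*√17 ≈ -4209.7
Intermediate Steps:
u = 2*I*√2 (u = √(-8) = 2*I*√2 ≈ 2.8284*I)
h(-5, u)*x = √((-5)² + (2*I*√2)²)*(-1021) = √(25 - 8)*(-1021) = √17*(-1021) = -1021*√17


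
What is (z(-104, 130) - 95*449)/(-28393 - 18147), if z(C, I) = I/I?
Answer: 21327/23270 ≈ 0.91650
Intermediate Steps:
z(C, I) = 1
(z(-104, 130) - 95*449)/(-28393 - 18147) = (1 - 95*449)/(-28393 - 18147) = (1 - 42655)/(-46540) = -42654*(-1/46540) = 21327/23270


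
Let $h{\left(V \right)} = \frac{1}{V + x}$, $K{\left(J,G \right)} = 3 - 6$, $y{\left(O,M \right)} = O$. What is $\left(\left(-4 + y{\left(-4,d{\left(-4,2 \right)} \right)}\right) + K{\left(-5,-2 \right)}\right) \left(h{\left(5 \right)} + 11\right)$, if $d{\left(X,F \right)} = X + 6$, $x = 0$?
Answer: $- \frac{616}{5} \approx -123.2$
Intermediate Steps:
$d{\left(X,F \right)} = 6 + X$
$K{\left(J,G \right)} = -3$ ($K{\left(J,G \right)} = 3 - 6 = -3$)
$h{\left(V \right)} = \frac{1}{V}$ ($h{\left(V \right)} = \frac{1}{V + 0} = \frac{1}{V}$)
$\left(\left(-4 + y{\left(-4,d{\left(-4,2 \right)} \right)}\right) + K{\left(-5,-2 \right)}\right) \left(h{\left(5 \right)} + 11\right) = \left(\left(-4 - 4\right) - 3\right) \left(\frac{1}{5} + 11\right) = \left(-8 - 3\right) \left(\frac{1}{5} + 11\right) = \left(-11\right) \frac{56}{5} = - \frac{616}{5}$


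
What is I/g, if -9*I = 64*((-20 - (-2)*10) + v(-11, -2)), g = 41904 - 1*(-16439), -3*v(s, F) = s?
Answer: -704/1575261 ≈ -0.00044691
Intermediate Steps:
v(s, F) = -s/3
g = 58343 (g = 41904 + 16439 = 58343)
I = -704/27 (I = -64*((-20 - (-2)*10) - 1/3*(-11))/9 = -64*((-20 - 1*(-20)) + 11/3)/9 = -64*((-20 + 20) + 11/3)/9 = -64*(0 + 11/3)/9 = -64*11/(9*3) = -1/9*704/3 = -704/27 ≈ -26.074)
I/g = -704/27/58343 = -704/27*1/58343 = -704/1575261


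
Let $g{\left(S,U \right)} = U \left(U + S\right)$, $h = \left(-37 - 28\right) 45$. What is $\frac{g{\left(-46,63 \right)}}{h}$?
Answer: $- \frac{119}{325} \approx -0.36615$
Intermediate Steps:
$h = -2925$ ($h = \left(-65\right) 45 = -2925$)
$g{\left(S,U \right)} = U \left(S + U\right)$
$\frac{g{\left(-46,63 \right)}}{h} = \frac{63 \left(-46 + 63\right)}{-2925} = 63 \cdot 17 \left(- \frac{1}{2925}\right) = 1071 \left(- \frac{1}{2925}\right) = - \frac{119}{325}$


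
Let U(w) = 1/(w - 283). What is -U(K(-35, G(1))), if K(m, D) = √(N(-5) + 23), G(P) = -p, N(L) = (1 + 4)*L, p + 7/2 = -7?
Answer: 283/80091 + I*√2/80091 ≈ 0.0035335 + 1.7658e-5*I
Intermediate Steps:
p = -21/2 (p = -7/2 - 7 = -21/2 ≈ -10.500)
N(L) = 5*L
G(P) = 21/2 (G(P) = -1*(-21/2) = 21/2)
K(m, D) = I*√2 (K(m, D) = √(5*(-5) + 23) = √(-25 + 23) = √(-2) = I*√2)
U(w) = 1/(-283 + w)
-U(K(-35, G(1))) = -1/(-283 + I*√2)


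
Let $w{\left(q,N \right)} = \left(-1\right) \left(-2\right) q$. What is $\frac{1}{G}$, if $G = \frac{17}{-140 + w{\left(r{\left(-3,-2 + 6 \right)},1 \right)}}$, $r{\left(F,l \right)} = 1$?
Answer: $- \frac{138}{17} \approx -8.1176$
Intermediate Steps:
$w{\left(q,N \right)} = 2 q$
$G = - \frac{17}{138}$ ($G = \frac{17}{-140 + 2 \cdot 1} = \frac{17}{-140 + 2} = \frac{17}{-138} = 17 \left(- \frac{1}{138}\right) = - \frac{17}{138} \approx -0.12319$)
$\frac{1}{G} = \frac{1}{- \frac{17}{138}} = - \frac{138}{17}$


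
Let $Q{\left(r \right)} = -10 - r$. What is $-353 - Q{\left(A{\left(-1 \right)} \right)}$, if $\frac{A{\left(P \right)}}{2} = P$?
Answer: $-345$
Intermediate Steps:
$A{\left(P \right)} = 2 P$
$-353 - Q{\left(A{\left(-1 \right)} \right)} = -353 - \left(-10 - 2 \left(-1\right)\right) = -353 - \left(-10 - -2\right) = -353 - \left(-10 + 2\right) = -353 - -8 = -353 + 8 = -345$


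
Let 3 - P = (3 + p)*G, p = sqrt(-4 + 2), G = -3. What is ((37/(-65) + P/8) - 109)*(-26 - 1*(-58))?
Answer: -224784/65 + 12*I*sqrt(2) ≈ -3458.2 + 16.971*I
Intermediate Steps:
p = I*sqrt(2) (p = sqrt(-2) = I*sqrt(2) ≈ 1.4142*I)
P = 12 + 3*I*sqrt(2) (P = 3 - (3 + I*sqrt(2))*(-3) = 3 - (-9 - 3*I*sqrt(2)) = 3 + (9 + 3*I*sqrt(2)) = 12 + 3*I*sqrt(2) ≈ 12.0 + 4.2426*I)
((37/(-65) + P/8) - 109)*(-26 - 1*(-58)) = ((37/(-65) + (12 + 3*I*sqrt(2))/8) - 109)*(-26 - 1*(-58)) = ((37*(-1/65) + (12 + 3*I*sqrt(2))*(1/8)) - 109)*(-26 + 58) = ((-37/65 + (3/2 + 3*I*sqrt(2)/8)) - 109)*32 = ((121/130 + 3*I*sqrt(2)/8) - 109)*32 = (-14049/130 + 3*I*sqrt(2)/8)*32 = -224784/65 + 12*I*sqrt(2)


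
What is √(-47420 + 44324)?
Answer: 6*I*√86 ≈ 55.642*I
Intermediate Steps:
√(-47420 + 44324) = √(-3096) = 6*I*√86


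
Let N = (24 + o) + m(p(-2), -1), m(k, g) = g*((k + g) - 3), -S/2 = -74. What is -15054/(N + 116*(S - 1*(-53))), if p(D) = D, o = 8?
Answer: -7527/11677 ≈ -0.64460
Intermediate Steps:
S = 148 (S = -2*(-74) = 148)
m(k, g) = g*(-3 + g + k) (m(k, g) = g*((g + k) - 3) = g*(-3 + g + k))
N = 38 (N = (24 + 8) - (-3 - 1 - 2) = 32 - 1*(-6) = 32 + 6 = 38)
-15054/(N + 116*(S - 1*(-53))) = -15054/(38 + 116*(148 - 1*(-53))) = -15054/(38 + 116*(148 + 53)) = -15054/(38 + 116*201) = -15054/(38 + 23316) = -15054/23354 = -15054*1/23354 = -7527/11677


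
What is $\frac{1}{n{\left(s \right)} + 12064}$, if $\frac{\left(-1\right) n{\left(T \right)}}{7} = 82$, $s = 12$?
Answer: $\frac{1}{11490} \approx 8.7032 \cdot 10^{-5}$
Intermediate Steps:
$n{\left(T \right)} = -574$ ($n{\left(T \right)} = \left(-7\right) 82 = -574$)
$\frac{1}{n{\left(s \right)} + 12064} = \frac{1}{-574 + 12064} = \frac{1}{11490}$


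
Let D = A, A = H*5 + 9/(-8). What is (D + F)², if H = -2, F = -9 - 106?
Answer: 1018081/64 ≈ 15908.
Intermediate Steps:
F = -115
A = -89/8 (A = -2*5 + 9/(-8) = -10 + 9*(-⅛) = -10 - 9/8 = -89/8 ≈ -11.125)
D = -89/8 ≈ -11.125
(D + F)² = (-89/8 - 115)² = (-1009/8)² = 1018081/64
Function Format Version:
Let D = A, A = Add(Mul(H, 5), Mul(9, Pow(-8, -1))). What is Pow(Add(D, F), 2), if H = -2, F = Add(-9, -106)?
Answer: Rational(1018081, 64) ≈ 15908.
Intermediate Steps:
F = -115
A = Rational(-89, 8) (A = Add(Mul(-2, 5), Mul(9, Pow(-8, -1))) = Add(-10, Mul(9, Rational(-1, 8))) = Add(-10, Rational(-9, 8)) = Rational(-89, 8) ≈ -11.125)
D = Rational(-89, 8) ≈ -11.125
Pow(Add(D, F), 2) = Pow(Add(Rational(-89, 8), -115), 2) = Pow(Rational(-1009, 8), 2) = Rational(1018081, 64)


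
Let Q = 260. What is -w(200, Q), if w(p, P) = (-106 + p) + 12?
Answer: -106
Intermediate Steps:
w(p, P) = -94 + p
-w(200, Q) = -(-94 + 200) = -1*106 = -106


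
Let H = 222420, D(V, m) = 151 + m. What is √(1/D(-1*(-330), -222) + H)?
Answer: √1121219149/71 ≈ 471.61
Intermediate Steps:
√(1/D(-1*(-330), -222) + H) = √(1/(151 - 222) + 222420) = √(1/(-71) + 222420) = √(-1/71 + 222420) = √(15791819/71) = √1121219149/71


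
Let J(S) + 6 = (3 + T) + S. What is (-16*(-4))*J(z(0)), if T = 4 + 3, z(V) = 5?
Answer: 576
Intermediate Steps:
T = 7
J(S) = 4 + S (J(S) = -6 + ((3 + 7) + S) = -6 + (10 + S) = 4 + S)
(-16*(-4))*J(z(0)) = (-16*(-4))*(4 + 5) = 64*9 = 576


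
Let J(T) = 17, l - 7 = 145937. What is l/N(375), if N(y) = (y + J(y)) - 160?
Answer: 18243/29 ≈ 629.07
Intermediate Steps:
l = 145944 (l = 7 + 145937 = 145944)
N(y) = -143 + y (N(y) = (y + 17) - 160 = (17 + y) - 160 = -143 + y)
l/N(375) = 145944/(-143 + 375) = 145944/232 = 145944*(1/232) = 18243/29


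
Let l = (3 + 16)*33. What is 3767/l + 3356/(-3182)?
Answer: 4941191/997557 ≈ 4.9533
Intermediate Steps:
l = 627 (l = 19*33 = 627)
3767/l + 3356/(-3182) = 3767/627 + 3356/(-3182) = 3767*(1/627) + 3356*(-1/3182) = 3767/627 - 1678/1591 = 4941191/997557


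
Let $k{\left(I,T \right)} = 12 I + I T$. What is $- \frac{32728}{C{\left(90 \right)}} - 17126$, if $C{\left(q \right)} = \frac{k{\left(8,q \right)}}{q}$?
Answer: $- \frac{352507}{17} \approx -20736.0$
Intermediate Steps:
$C{\left(q \right)} = \frac{96 + 8 q}{q}$ ($C{\left(q \right)} = \frac{8 \left(12 + q\right)}{q} = \frac{96 + 8 q}{q}$)
$- \frac{32728}{C{\left(90 \right)}} - 17126 = - \frac{32728}{8 + \frac{96}{90}} - 17126 = - \frac{32728}{8 + 96 \cdot \frac{1}{90}} - 17126 = - \frac{32728}{8 + \frac{16}{15}} - 17126 = - \frac{32728}{\frac{136}{15}} - 17126 = \left(-32728\right) \frac{15}{136} - 17126 = - \frac{61365}{17} - 17126 = - \frac{352507}{17}$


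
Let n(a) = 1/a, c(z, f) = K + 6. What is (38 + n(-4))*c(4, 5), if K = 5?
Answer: 1661/4 ≈ 415.25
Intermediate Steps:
c(z, f) = 11 (c(z, f) = 5 + 6 = 11)
(38 + n(-4))*c(4, 5) = (38 + 1/(-4))*11 = (38 - ¼)*11 = (151/4)*11 = 1661/4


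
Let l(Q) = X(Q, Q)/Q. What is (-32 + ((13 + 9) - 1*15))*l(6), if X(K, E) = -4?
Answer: 50/3 ≈ 16.667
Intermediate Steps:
l(Q) = -4/Q
(-32 + ((13 + 9) - 1*15))*l(6) = (-32 + ((13 + 9) - 1*15))*(-4/6) = (-32 + (22 - 15))*(-4*⅙) = (-32 + 7)*(-⅔) = -25*(-⅔) = 50/3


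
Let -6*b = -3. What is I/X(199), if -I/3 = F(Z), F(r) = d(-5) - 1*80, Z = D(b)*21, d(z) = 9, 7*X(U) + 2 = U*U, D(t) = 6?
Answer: 213/5657 ≈ 0.037652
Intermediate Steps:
b = 1/2 (b = -1/6*(-3) = 1/2 ≈ 0.50000)
X(U) = -2/7 + U**2/7 (X(U) = -2/7 + (U*U)/7 = -2/7 + U**2/7)
Z = 126 (Z = 6*21 = 126)
F(r) = -71 (F(r) = 9 - 1*80 = 9 - 80 = -71)
I = 213 (I = -3*(-71) = 213)
I/X(199) = 213/(-2/7 + (1/7)*199**2) = 213/(-2/7 + (1/7)*39601) = 213/(-2/7 + 39601/7) = 213/5657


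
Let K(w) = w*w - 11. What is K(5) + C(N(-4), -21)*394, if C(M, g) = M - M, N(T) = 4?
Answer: 14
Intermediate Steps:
C(M, g) = 0
K(w) = -11 + w² (K(w) = w² - 11 = -11 + w²)
K(5) + C(N(-4), -21)*394 = (-11 + 5²) + 0*394 = (-11 + 25) + 0 = 14 + 0 = 14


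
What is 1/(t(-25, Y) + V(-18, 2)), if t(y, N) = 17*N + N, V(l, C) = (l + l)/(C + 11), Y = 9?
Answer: 13/2070 ≈ 0.0062802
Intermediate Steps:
V(l, C) = 2*l/(11 + C) (V(l, C) = (2*l)/(11 + C) = 2*l/(11 + C))
t(y, N) = 18*N
1/(t(-25, Y) + V(-18, 2)) = 1/(18*9 + 2*(-18)/(11 + 2)) = 1/(162 + 2*(-18)/13) = 1/(162 + 2*(-18)*(1/13)) = 1/(162 - 36/13) = 1/(2070/13) = 13/2070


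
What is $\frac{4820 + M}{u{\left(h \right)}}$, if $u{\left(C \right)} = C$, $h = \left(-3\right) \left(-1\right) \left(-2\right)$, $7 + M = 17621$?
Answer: $-3739$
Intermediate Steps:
$M = 17614$ ($M = -7 + 17621 = 17614$)
$h = -6$ ($h = 3 \left(-2\right) = -6$)
$\frac{4820 + M}{u{\left(h \right)}} = \frac{4820 + 17614}{-6} = 22434 \left(- \frac{1}{6}\right) = -3739$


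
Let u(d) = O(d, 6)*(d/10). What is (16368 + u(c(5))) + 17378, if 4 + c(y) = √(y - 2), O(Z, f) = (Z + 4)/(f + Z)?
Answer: 168739/5 - 11*√3/10 ≈ 33746.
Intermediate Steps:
O(Z, f) = (4 + Z)/(Z + f)
c(y) = -4 + √(-2 + y) (c(y) = -4 + √(y - 2) = -4 + √(-2 + y))
u(d) = d*(4 + d)/(10*(6 + d)) (u(d) = ((4 + d)/(d + 6))*(d/10) = ((4 + d)/(6 + d))*(d*(⅒)) = ((4 + d)/(6 + d))*(d/10) = d*(4 + d)/(10*(6 + d)))
(16368 + u(c(5))) + 17378 = (16368 + (-4 + √(-2 + 5))*(4 + (-4 + √(-2 + 5)))/(10*(6 + (-4 + √(-2 + 5))))) + 17378 = (16368 + (-4 + √3)*(4 + (-4 + √3))/(10*(6 + (-4 + √3)))) + 17378 = (16368 + (-4 + √3)*√3/(10*(2 + √3))) + 17378 = (16368 + √3*(-4 + √3)/(10*(2 + √3))) + 17378 = 33746 + √3*(-4 + √3)/(10*(2 + √3))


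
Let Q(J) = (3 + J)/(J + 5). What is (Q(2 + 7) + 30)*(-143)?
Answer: -30888/7 ≈ -4412.6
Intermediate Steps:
Q(J) = (3 + J)/(5 + J)
(Q(2 + 7) + 30)*(-143) = ((3 + (2 + 7))/(5 + (2 + 7)) + 30)*(-143) = ((3 + 9)/(5 + 9) + 30)*(-143) = (12/14 + 30)*(-143) = ((1/14)*12 + 30)*(-143) = (6/7 + 30)*(-143) = (216/7)*(-143) = -30888/7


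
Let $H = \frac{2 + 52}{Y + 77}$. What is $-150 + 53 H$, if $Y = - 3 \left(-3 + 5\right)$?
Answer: $- \frac{7788}{71} \approx -109.69$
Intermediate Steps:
$Y = -6$ ($Y = \left(-3\right) 2 = -6$)
$H = \frac{54}{71}$ ($H = \frac{2 + 52}{-6 + 77} = \frac{54}{71} \approx 0.76056$)
$-150 + 53 H = -150 + 53 \cdot \frac{54}{71} = -150 + \frac{2862}{71} = - \frac{7788}{71}$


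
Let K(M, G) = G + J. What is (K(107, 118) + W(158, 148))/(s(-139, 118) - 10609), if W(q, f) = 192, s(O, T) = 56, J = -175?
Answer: -135/10553 ≈ -0.012793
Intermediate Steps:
K(M, G) = -175 + G (K(M, G) = G - 175 = -175 + G)
(K(107, 118) + W(158, 148))/(s(-139, 118) - 10609) = ((-175 + 118) + 192)/(56 - 10609) = (-57 + 192)/(-10553) = 135*(-1/10553) = -135/10553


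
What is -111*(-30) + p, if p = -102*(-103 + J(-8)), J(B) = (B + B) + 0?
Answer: 15468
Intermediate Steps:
J(B) = 2*B (J(B) = 2*B + 0 = 2*B)
p = 12138 (p = -102*(-103 + 2*(-8)) = -102*(-103 - 16) = -102*(-119) = 12138)
-111*(-30) + p = -111*(-30) + 12138 = 3330 + 12138 = 15468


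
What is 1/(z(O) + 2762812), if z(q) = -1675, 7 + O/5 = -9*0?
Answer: 1/2761137 ≈ 3.6217e-7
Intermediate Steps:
O = -35 (O = -35 + 5*(-9*0) = -35 + 5*0 = -35 + 0 = -35)
1/(z(O) + 2762812) = 1/(-1675 + 2762812) = 1/2761137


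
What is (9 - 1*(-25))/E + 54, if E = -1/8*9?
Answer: 214/9 ≈ 23.778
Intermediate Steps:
E = -9/8 (E = -1*1/8*9 = -1/8*9 = -9/8 ≈ -1.1250)
(9 - 1*(-25))/E + 54 = (9 - 1*(-25))/(-9/8) + 54 = -8*(9 + 25)/9 + 54 = -8/9*34 + 54 = -272/9 + 54 = 214/9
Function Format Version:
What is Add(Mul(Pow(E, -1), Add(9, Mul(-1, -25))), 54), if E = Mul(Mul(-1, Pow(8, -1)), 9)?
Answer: Rational(214, 9) ≈ 23.778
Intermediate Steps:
E = Rational(-9, 8) (E = Mul(Mul(-1, Rational(1, 8)), 9) = Mul(Rational(-1, 8), 9) = Rational(-9, 8) ≈ -1.1250)
Add(Mul(Pow(E, -1), Add(9, Mul(-1, -25))), 54) = Add(Mul(Pow(Rational(-9, 8), -1), Add(9, Mul(-1, -25))), 54) = Add(Mul(Rational(-8, 9), Add(9, 25)), 54) = Add(Mul(Rational(-8, 9), 34), 54) = Add(Rational(-272, 9), 54) = Rational(214, 9)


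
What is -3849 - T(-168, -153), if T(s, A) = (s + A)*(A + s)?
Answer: -106890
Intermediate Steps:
T(s, A) = (A + s)**2 (T(s, A) = (A + s)*(A + s) = (A + s)**2)
-3849 - T(-168, -153) = -3849 - (-153 - 168)**2 = -3849 - 1*(-321)**2 = -3849 - 1*103041 = -3849 - 103041 = -106890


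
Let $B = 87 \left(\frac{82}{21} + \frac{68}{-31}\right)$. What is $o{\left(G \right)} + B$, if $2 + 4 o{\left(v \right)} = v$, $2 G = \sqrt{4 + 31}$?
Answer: $\frac{64395}{434} + \frac{\sqrt{35}}{8} \approx 149.11$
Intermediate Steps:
$G = \frac{\sqrt{35}}{2}$ ($G = \frac{\sqrt{4 + 31}}{2} = \frac{\sqrt{35}}{2} \approx 2.958$)
$B = \frac{32306}{217}$ ($B = 87 \left(82 \cdot \frac{1}{21} + 68 \left(- \frac{1}{31}\right)\right) = 87 \left(\frac{82}{21} - \frac{68}{31}\right) = 87 \cdot \frac{1114}{651} = \frac{32306}{217} \approx 148.88$)
$o{\left(v \right)} = - \frac{1}{2} + \frac{v}{4}$
$o{\left(G \right)} + B = \left(- \frac{1}{2} + \frac{\frac{1}{2} \sqrt{35}}{4}\right) + \frac{32306}{217} = \left(- \frac{1}{2} + \frac{\sqrt{35}}{8}\right) + \frac{32306}{217} = \frac{64395}{434} + \frac{\sqrt{35}}{8}$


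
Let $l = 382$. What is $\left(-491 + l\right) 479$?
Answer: $-52211$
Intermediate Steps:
$\left(-491 + l\right) 479 = \left(-491 + 382\right) 479 = \left(-109\right) 479 = -52211$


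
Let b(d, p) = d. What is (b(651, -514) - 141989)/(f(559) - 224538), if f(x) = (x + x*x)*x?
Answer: -70669/87382411 ≈ -0.00080873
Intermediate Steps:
f(x) = x*(x + x²) (f(x) = (x + x²)*x = x*(x + x²))
(b(651, -514) - 141989)/(f(559) - 224538) = (651 - 141989)/(559²*(1 + 559) - 224538) = -141338/(312481*560 - 224538) = -141338/(174989360 - 224538) = -141338/174764822 = -141338*1/174764822 = -70669/87382411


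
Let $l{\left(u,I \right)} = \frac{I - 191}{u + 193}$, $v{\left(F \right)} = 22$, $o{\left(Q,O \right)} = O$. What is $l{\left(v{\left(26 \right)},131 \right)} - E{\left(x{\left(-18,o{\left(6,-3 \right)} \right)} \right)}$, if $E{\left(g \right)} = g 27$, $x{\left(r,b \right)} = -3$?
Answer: $\frac{3471}{43} \approx 80.721$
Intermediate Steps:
$l{\left(u,I \right)} = \frac{-191 + I}{193 + u}$
$E{\left(g \right)} = 27 g$
$l{\left(v{\left(26 \right)},131 \right)} - E{\left(x{\left(-18,o{\left(6,-3 \right)} \right)} \right)} = \frac{-191 + 131}{193 + 22} - 27 \left(-3\right) = \frac{1}{215} \left(-60\right) - -81 = \frac{1}{215} \left(-60\right) + 81 = - \frac{12}{43} + 81 = \frac{3471}{43}$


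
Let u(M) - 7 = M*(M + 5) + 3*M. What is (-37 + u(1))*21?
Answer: -441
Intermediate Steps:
u(M) = 7 + 3*M + M*(5 + M) (u(M) = 7 + (M*(M + 5) + 3*M) = 7 + (M*(5 + M) + 3*M) = 7 + (3*M + M*(5 + M)) = 7 + 3*M + M*(5 + M))
(-37 + u(1))*21 = (-37 + (7 + 1**2 + 8*1))*21 = (-37 + (7 + 1 + 8))*21 = (-37 + 16)*21 = -21*21 = -441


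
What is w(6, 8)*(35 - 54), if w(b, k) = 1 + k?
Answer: -171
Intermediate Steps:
w(6, 8)*(35 - 54) = (1 + 8)*(35 - 54) = 9*(-19) = -171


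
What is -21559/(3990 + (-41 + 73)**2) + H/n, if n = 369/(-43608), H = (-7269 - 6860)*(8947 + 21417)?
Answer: 31267967492026067/616722 ≈ 5.0700e+10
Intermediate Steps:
H = -429012956 (H = -14129*30364 = -429012956)
n = -123/14536 (n = 369*(-1/43608) = -123/14536 ≈ -0.0084617)
-21559/(3990 + (-41 + 73)**2) + H/n = -21559/(3990 + (-41 + 73)**2) - 429012956/(-123/14536) = -21559/(3990 + 32**2) - 429012956*(-14536/123) = -21559/(3990 + 1024) + 6236132328416/123 = -21559/5014 + 6236132328416/123 = 31267967492026067/616722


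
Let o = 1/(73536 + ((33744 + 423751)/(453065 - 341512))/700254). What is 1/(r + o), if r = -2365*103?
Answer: -5744296589055127/1399281927532768227103 ≈ -4.1052e-6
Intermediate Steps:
r = -243595
o = 78115434462/5744296589055127 (o = 1/(73536 + (457495/111553)*(1/700254)) = 1/(73536 + 457495/78115434462) = 1/(5744296589055127/78115434462) = 78115434462/5744296589055127 ≈ 1.3599e-5)
1/(r + o) = 1/(-243595 + 78115434462/5744296589055127) = 1/(-1399281927532768227103/5744296589055127) = -5744296589055127/1399281927532768227103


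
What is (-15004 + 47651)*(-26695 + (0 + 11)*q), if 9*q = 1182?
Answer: -2473042897/3 ≈ -8.2435e+8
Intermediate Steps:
q = 394/3 (q = (⅑)*1182 = 394/3 ≈ 131.33)
(-15004 + 47651)*(-26695 + (0 + 11)*q) = (-15004 + 47651)*(-26695 + (0 + 11)*(394/3)) = 32647*(-26695 + 11*(394/3)) = 32647*(-26695 + 4334/3) = 32647*(-75751/3) = -2473042897/3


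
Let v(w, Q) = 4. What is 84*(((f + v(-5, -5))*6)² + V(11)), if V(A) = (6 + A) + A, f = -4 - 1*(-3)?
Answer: 29568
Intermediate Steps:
f = -1 (f = -4 + 3 = -1)
V(A) = 6 + 2*A
84*(((f + v(-5, -5))*6)² + V(11)) = 84*(((-1 + 4)*6)² + (6 + 2*11)) = 84*((3*6)² + (6 + 22)) = 84*(18² + 28) = 84*(324 + 28) = 84*352 = 29568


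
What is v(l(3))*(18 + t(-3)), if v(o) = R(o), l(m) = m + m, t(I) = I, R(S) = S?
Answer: 90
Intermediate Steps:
l(m) = 2*m
v(o) = o
v(l(3))*(18 + t(-3)) = (2*3)*(18 - 3) = 6*15 = 90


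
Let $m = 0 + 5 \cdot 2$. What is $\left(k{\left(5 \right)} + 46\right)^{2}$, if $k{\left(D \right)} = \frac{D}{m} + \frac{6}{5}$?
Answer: $\frac{227529}{100} \approx 2275.3$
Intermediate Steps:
$m = 10$ ($m = 0 + 10 = 10$)
$k{\left(D \right)} = \frac{6}{5} + \frac{D}{10}$ ($k{\left(D \right)} = \frac{D}{10} + \frac{6}{5} = \frac{6}{5} + \frac{D}{10}$)
$\left(k{\left(5 \right)} + 46\right)^{2} = \left(\left(\frac{6}{5} + \frac{1}{10} \cdot 5\right) + 46\right)^{2} = \left(\left(\frac{6}{5} + \frac{1}{2}\right) + 46\right)^{2} = \left(\frac{17}{10} + 46\right)^{2} = \left(\frac{477}{10}\right)^{2} = \frac{227529}{100}$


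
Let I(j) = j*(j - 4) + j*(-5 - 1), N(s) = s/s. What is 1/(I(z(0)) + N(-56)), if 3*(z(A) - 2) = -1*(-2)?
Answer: -9/167 ≈ -0.053892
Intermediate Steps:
z(A) = 8/3 (z(A) = 2 + (-1*(-2))/3 = 2 + (⅓)*2 = 2 + ⅔ = 8/3)
N(s) = 1
I(j) = -6*j + j*(-4 + j) (I(j) = j*(-4 + j) + j*(-6) = j*(-4 + j) - 6*j = -6*j + j*(-4 + j))
1/(I(z(0)) + N(-56)) = 1/(8*(-10 + 8/3)/3 + 1) = 1/((8/3)*(-22/3) + 1) = 1/(-176/9 + 1) = 1/(-167/9) = -9/167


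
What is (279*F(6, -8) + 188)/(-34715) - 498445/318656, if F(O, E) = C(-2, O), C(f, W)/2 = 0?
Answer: -17363425503/11062143040 ≈ -1.5696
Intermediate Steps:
C(f, W) = 0 (C(f, W) = 2*0 = 0)
F(O, E) = 0
(279*F(6, -8) + 188)/(-34715) - 498445/318656 = (279*0 + 188)/(-34715) - 498445/318656 = (0 + 188)*(-1/34715) - 498445*1/318656 = 188*(-1/34715) - 498445/318656 = -188/34715 - 498445/318656 = -17363425503/11062143040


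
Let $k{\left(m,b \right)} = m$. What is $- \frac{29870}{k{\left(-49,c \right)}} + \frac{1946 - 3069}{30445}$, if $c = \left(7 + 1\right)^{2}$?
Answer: $\frac{909337123}{1491805} \approx 609.55$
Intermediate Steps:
$c = 64$ ($c = 8^{2} = 64$)
$- \frac{29870}{k{\left(-49,c \right)}} + \frac{1946 - 3069}{30445} = - \frac{29870}{-49} + \frac{1946 - 3069}{30445} = \left(-29870\right) \left(- \frac{1}{49}\right) - \frac{1123}{30445} = \frac{29870}{49} - \frac{1123}{30445} = \frac{909337123}{1491805}$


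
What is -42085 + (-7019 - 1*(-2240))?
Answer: -46864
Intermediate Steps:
-42085 + (-7019 - 1*(-2240)) = -42085 + (-7019 + 2240) = -42085 - 4779 = -46864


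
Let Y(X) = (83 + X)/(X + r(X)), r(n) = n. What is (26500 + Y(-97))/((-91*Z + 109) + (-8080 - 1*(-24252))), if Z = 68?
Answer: 2570507/979021 ≈ 2.6256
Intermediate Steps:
Y(X) = (83 + X)/(2*X) (Y(X) = (83 + X)/(X + X) = (83 + X)/((2*X)) = (83 + X)*(1/(2*X)) = (83 + X)/(2*X))
(26500 + Y(-97))/((-91*Z + 109) + (-8080 - 1*(-24252))) = (26500 + (½)*(83 - 97)/(-97))/((-91*68 + 109) + (-8080 - 1*(-24252))) = (26500 + (½)*(-1/97)*(-14))/((-6188 + 109) + (-8080 + 24252)) = (26500 + 7/97)/(-6079 + 16172) = (2570507/97)/10093 = (2570507/97)*(1/10093) = 2570507/979021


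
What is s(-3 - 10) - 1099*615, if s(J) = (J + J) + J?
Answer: -675924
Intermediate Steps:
s(J) = 3*J (s(J) = 2*J + J = 3*J)
s(-3 - 10) - 1099*615 = 3*(-3 - 10) - 1099*615 = 3*(-13) - 675885 = -39 - 675885 = -675924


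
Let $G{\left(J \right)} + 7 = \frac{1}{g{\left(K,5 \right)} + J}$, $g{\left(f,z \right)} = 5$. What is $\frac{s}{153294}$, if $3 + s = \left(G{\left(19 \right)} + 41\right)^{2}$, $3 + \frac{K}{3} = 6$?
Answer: $\frac{665761}{88297344} \approx 0.00754$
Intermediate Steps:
$K = 9$ ($K = -9 + 3 \cdot 6 = -9 + 18 = 9$)
$G{\left(J \right)} = -7 + \frac{1}{5 + J}$
$s = \frac{665761}{576}$ ($s = -3 + \left(\frac{-34 - 133}{5 + 19} + 41\right)^{2} = -3 + \left(\frac{-34 - 133}{24} + 41\right)^{2} = -3 + \left(\frac{1}{24} \left(-167\right) + 41\right)^{2} = -3 + \left(- \frac{167}{24} + 41\right)^{2} = -3 + \left(\frac{817}{24}\right)^{2} = -3 + \frac{667489}{576} = \frac{665761}{576} \approx 1155.8$)
$\frac{s}{153294} = \frac{665761}{576 \cdot 153294} = \frac{665761}{576} \cdot \frac{1}{153294} = \frac{665761}{88297344}$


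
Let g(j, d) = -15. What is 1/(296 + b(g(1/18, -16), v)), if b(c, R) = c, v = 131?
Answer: 1/281 ≈ 0.0035587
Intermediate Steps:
1/(296 + b(g(1/18, -16), v)) = 1/(296 - 15) = 1/281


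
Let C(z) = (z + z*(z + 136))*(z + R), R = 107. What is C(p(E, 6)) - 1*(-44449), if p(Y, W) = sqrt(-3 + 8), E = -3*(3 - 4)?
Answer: 45669 + 14664*sqrt(5) ≈ 78459.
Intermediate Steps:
E = 3 (E = -3*(-1) = 3)
p(Y, W) = sqrt(5)
C(z) = (107 + z)*(z + z*(136 + z)) (C(z) = (z + z*(z + 136))*(z + 107) = (z + z*(136 + z))*(107 + z) = (107 + z)*(z + z*(136 + z)))
C(p(E, 6)) - 1*(-44449) = sqrt(5)*(14659 + (sqrt(5))**2 + 244*sqrt(5)) - 1*(-44449) = sqrt(5)*(14659 + 5 + 244*sqrt(5)) + 44449 = sqrt(5)*(14664 + 244*sqrt(5)) + 44449 = 44449 + sqrt(5)*(14664 + 244*sqrt(5))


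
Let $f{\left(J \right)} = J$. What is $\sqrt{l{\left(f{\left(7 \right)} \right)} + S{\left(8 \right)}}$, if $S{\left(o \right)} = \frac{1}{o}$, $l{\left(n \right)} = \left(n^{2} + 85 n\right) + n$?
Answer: $\frac{\sqrt{10418}}{4} \approx 25.517$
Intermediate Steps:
$l{\left(n \right)} = n^{2} + 86 n$
$\sqrt{l{\left(f{\left(7 \right)} \right)} + S{\left(8 \right)}} = \sqrt{7 \left(86 + 7\right) + \frac{1}{8}} = \sqrt{7 \cdot 93 + \frac{1}{8}} = \sqrt{651 + \frac{1}{8}} = \sqrt{\frac{5209}{8}} = \frac{\sqrt{10418}}{4}$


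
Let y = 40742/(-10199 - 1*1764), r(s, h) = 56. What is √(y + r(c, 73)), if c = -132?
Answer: √7526952118/11963 ≈ 7.2522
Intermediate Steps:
y = -40742/11963 (y = 40742/(-10199 - 1764) = 40742/(-11963) = 40742*(-1/11963) = -40742/11963 ≈ -3.4057)
√(y + r(c, 73)) = √(-40742/11963 + 56) = √(629186/11963) = √7526952118/11963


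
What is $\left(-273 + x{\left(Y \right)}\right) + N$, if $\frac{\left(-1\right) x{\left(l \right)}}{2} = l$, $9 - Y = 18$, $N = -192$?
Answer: $-447$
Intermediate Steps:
$Y = -9$ ($Y = 9 - 18 = -9$)
$x{\left(l \right)} = - 2 l$
$\left(-273 + x{\left(Y \right)}\right) + N = \left(-273 - -18\right) - 192 = \left(-273 + 18\right) - 192 = -255 - 192 = -447$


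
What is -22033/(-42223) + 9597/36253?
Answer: 171996640/218672917 ≈ 0.78655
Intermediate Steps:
-22033/(-42223) + 9597/36253 = -22033*(-1/42223) + 9597*(1/36253) = 22033/42223 + 1371/5179 = 171996640/218672917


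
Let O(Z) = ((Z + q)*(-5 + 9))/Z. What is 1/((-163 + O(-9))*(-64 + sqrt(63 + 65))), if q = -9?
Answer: 1/9610 + sqrt(2)/76880 ≈ 0.00012245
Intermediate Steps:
O(Z) = (-36 + 4*Z)/Z (O(Z) = ((Z - 9)*(-5 + 9))/Z = ((-9 + Z)*4)/Z = (-36 + 4*Z)/Z)
1/((-163 + O(-9))*(-64 + sqrt(63 + 65))) = 1/((-163 + (4 - 36/(-9)))*(-64 + sqrt(63 + 65))) = 1/((-163 + (4 - 36*(-1/9)))*(-64 + sqrt(128))) = 1/((-163 + (4 + 4))*(-64 + 8*sqrt(2))) = 1/((-163 + 8)*(-64 + 8*sqrt(2))) = 1/(-155*(-64 + 8*sqrt(2))) = 1/(9920 - 1240*sqrt(2))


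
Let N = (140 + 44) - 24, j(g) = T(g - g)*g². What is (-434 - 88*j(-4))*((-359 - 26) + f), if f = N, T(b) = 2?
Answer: 731250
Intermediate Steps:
j(g) = 2*g²
N = 160 (N = 184 - 24 = 160)
f = 160
(-434 - 88*j(-4))*((-359 - 26) + f) = (-434 - 176*(-4)²)*((-359 - 26) + 160) = (-434 - 176*16)*(-385 + 160) = (-434 - 88*32)*(-225) = (-434 - 2816)*(-225) = -3250*(-225) = 731250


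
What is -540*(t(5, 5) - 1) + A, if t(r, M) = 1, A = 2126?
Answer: 2126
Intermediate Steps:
-540*(t(5, 5) - 1) + A = -540*(1 - 1) + 2126 = -540*0 + 2126 = -135*0 + 2126 = 0 + 2126 = 2126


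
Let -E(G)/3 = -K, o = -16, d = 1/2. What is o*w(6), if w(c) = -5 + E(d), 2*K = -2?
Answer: 128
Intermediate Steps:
d = ½ ≈ 0.50000
K = -1 (K = (½)*(-2) = -1)
E(G) = -3 (E(G) = -(-3)*(-1) = -3*1 = -3)
w(c) = -8 (w(c) = -5 - 3 = -8)
o*w(6) = -16*(-8) = 128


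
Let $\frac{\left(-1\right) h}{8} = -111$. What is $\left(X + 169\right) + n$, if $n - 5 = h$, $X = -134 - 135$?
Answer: $793$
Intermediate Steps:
$X = -269$
$h = 888$ ($h = \left(-8\right) \left(-111\right) = 888$)
$n = 893$ ($n = 5 + 888 = 893$)
$\left(X + 169\right) + n = \left(-269 + 169\right) + 893 = -100 + 893 = 793$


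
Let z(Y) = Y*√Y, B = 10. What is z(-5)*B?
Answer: -50*I*√5 ≈ -111.8*I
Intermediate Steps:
z(Y) = Y^(3/2)
z(-5)*B = (-5)^(3/2)*10 = -5*I*√5*10 = -50*I*√5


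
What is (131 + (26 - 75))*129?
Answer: 10578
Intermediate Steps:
(131 + (26 - 75))*129 = (131 - 49)*129 = 82*129 = 10578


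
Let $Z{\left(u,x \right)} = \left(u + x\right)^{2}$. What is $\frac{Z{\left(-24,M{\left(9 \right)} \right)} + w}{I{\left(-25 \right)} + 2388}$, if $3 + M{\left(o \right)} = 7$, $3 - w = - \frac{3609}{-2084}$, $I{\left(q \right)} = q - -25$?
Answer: $\frac{836243}{4976592} \approx 0.16804$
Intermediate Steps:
$I{\left(q \right)} = 25 + q$ ($I{\left(q \right)} = q + 25 = 25 + q$)
$w = \frac{2643}{2084}$ ($w = 3 - - \frac{3609}{-2084} = 3 - \left(-3609\right) \left(- \frac{1}{2084}\right) = 3 - \frac{3609}{2084} = \frac{2643}{2084} \approx 1.2682$)
$M{\left(o \right)} = 4$ ($M{\left(o \right)} = -3 + 7 = 4$)
$\frac{Z{\left(-24,M{\left(9 \right)} \right)} + w}{I{\left(-25 \right)} + 2388} = \frac{\left(-24 + 4\right)^{2} + \frac{2643}{2084}}{\left(25 - 25\right) + 2388} = \frac{\left(-20\right)^{2} + \frac{2643}{2084}}{0 + 2388} = \frac{400 + \frac{2643}{2084}}{2388} = \frac{836243}{2084} \cdot \frac{1}{2388} = \frac{836243}{4976592}$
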